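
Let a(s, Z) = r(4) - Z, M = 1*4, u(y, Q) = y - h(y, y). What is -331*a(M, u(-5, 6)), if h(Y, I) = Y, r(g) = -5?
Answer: 1655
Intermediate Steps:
u(y, Q) = 0 (u(y, Q) = y - y = 0)
M = 4
a(s, Z) = -5 - Z
-331*a(M, u(-5, 6)) = -331*(-5 - 1*0) = -331*(-5 + 0) = -331*(-5) = 1655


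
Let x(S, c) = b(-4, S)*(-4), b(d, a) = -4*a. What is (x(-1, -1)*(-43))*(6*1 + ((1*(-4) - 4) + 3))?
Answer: 688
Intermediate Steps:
x(S, c) = 16*S (x(S, c) = -4*S*(-4) = 16*S)
(x(-1, -1)*(-43))*(6*1 + ((1*(-4) - 4) + 3)) = ((16*(-1))*(-43))*(6*1 + ((1*(-4) - 4) + 3)) = (-16*(-43))*(6 + ((-4 - 4) + 3)) = 688*(6 + (-8 + 3)) = 688*(6 - 5) = 688*1 = 688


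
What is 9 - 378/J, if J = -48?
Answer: 135/8 ≈ 16.875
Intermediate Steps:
9 - 378/J = 9 - 378/(-48) = 9 - 378*(-1)/48 = 9 - 27*(-7/24) = 9 + 63/8 = 135/8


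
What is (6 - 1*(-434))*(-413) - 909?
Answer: -182629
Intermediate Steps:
(6 - 1*(-434))*(-413) - 909 = (6 + 434)*(-413) - 909 = 440*(-413) - 909 = -181720 - 909 = -182629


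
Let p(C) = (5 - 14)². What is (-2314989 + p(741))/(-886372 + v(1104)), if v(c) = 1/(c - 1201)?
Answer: 224546076/85978085 ≈ 2.6117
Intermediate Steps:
p(C) = 81 (p(C) = (-9)² = 81)
v(c) = 1/(-1201 + c)
(-2314989 + p(741))/(-886372 + v(1104)) = (-2314989 + 81)/(-886372 + 1/(-1201 + 1104)) = -2314908/(-886372 + 1/(-97)) = -2314908/(-886372 - 1/97) = -2314908/(-85978085/97) = -2314908*(-97/85978085) = 224546076/85978085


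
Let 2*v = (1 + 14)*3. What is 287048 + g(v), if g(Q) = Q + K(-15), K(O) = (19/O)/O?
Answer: 129181763/450 ≈ 2.8707e+5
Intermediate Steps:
v = 45/2 (v = ((1 + 14)*3)/2 = (15*3)/2 = (½)*45 = 45/2 ≈ 22.500)
K(O) = 19/O²
g(Q) = 19/225 + Q (g(Q) = Q + 19/(-15)² = Q + 19*(1/225) = Q + 19/225 = 19/225 + Q)
287048 + g(v) = 287048 + (19/225 + 45/2) = 287048 + 10163/450 = 129181763/450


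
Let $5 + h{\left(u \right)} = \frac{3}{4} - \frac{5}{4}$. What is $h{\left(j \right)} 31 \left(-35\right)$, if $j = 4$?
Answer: $\frac{11935}{2} \approx 5967.5$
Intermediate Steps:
$h{\left(u \right)} = - \frac{11}{2}$ ($h{\left(u \right)} = -5 + \left(\frac{3}{4} - \frac{5}{4}\right) = -5 - \frac{1}{2} = - \frac{11}{2}$)
$h{\left(j \right)} 31 \left(-35\right) = \left(- \frac{11}{2}\right) 31 \left(-35\right) = \left(- \frac{341}{2}\right) \left(-35\right) = \frac{11935}{2}$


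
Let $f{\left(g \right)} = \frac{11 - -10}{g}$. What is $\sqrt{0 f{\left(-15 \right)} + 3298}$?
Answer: $\sqrt{3298} \approx 57.428$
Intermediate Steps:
$f{\left(g \right)} = \frac{21}{g}$ ($f{\left(g \right)} = \frac{11 + 10}{g} = \frac{21}{g}$)
$\sqrt{0 f{\left(-15 \right)} + 3298} = \sqrt{0 \frac{21}{-15} + 3298} = \sqrt{0 \cdot 21 \left(- \frac{1}{15}\right) + 3298} = \sqrt{0 \left(- \frac{7}{5}\right) + 3298} = \sqrt{0 + 3298} = \sqrt{3298}$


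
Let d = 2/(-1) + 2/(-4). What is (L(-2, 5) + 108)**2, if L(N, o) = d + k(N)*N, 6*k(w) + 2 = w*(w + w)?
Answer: 42849/4 ≈ 10712.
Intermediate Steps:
k(w) = -1/3 + w**2/3 (k(w) = -1/3 + (w*(w + w))/6 = -1/3 + (w*(2*w))/6 = -1/3 + (2*w**2)/6 = -1/3 + w**2/3)
d = -5/2 (d = 2*(-1) + 2*(-1/4) = -2 - 1/2 = -5/2 ≈ -2.5000)
L(N, o) = -5/2 + N*(-1/3 + N**2/3) (L(N, o) = -5/2 + (-1/3 + N**2/3)*N = -5/2 + N*(-1/3 + N**2/3))
(L(-2, 5) + 108)**2 = ((-5/2 + (1/3)*(-2)*(-1 + (-2)**2)) + 108)**2 = ((-5/2 + (1/3)*(-2)*(-1 + 4)) + 108)**2 = ((-5/2 + (1/3)*(-2)*3) + 108)**2 = ((-5/2 - 2) + 108)**2 = (-9/2 + 108)**2 = (207/2)**2 = 42849/4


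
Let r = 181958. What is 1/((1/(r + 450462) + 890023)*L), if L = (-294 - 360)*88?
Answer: -158105/8098549757370468 ≈ -1.9523e-11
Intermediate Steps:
L = -57552 (L = -654*88 = -57552)
1/((1/(r + 450462) + 890023)*L) = 1/((1/(181958 + 450462) + 890023)*(-57552)) = -1/57552/(1/632420 + 890023) = -1/57552/(562868345661/632420) = (632420/562868345661)*(-1/57552) = -158105/8098549757370468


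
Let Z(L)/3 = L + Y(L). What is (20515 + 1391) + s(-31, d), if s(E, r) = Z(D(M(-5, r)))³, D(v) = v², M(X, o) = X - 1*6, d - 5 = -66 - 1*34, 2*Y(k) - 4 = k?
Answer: 1334808549/8 ≈ 1.6685e+8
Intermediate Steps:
Y(k) = 2 + k/2
d = -95 (d = 5 + (-66 - 1*34) = 5 + (-66 - 34) = 5 - 100 = -95)
M(X, o) = -6 + X (M(X, o) = X - 6 = -6 + X)
Z(L) = 6 + 9*L/2 (Z(L) = 3*(L + (2 + L/2)) = 3*(2 + 3*L/2) = 6 + 9*L/2)
s(E, r) = 1334633301/8 (s(E, r) = (6 + 9*(-6 - 5)²/2)³ = (6 + (9/2)*(-11)²)³ = (6 + (9/2)*121)³ = (6 + 1089/2)³ = (1101/2)³ = 1334633301/8)
(20515 + 1391) + s(-31, d) = (20515 + 1391) + 1334633301/8 = 21906 + 1334633301/8 = 1334808549/8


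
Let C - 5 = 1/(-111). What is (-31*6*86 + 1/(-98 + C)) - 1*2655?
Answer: -192553035/10324 ≈ -18651.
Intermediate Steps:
C = 554/111 (C = 5 + 1/(-111) = 5 - 1/111 = 554/111 ≈ 4.9910)
(-31*6*86 + 1/(-98 + C)) - 1*2655 = (-31*6*86 + 1/(-98 + 554/111)) - 1*2655 = (-186*86 + 1/(-10324/111)) - 2655 = (-15996 - 111/10324) - 2655 = -165142815/10324 - 2655 = -192553035/10324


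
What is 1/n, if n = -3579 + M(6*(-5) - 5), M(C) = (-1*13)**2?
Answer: -1/3410 ≈ -0.00029326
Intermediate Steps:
M(C) = 169 (M(C) = (-13)**2 = 169)
n = -3410 (n = -3579 + 169 = -3410)
1/n = 1/(-3410) = -1/3410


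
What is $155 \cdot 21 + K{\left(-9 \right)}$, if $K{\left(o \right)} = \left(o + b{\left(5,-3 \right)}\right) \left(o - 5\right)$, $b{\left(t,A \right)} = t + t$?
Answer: $3241$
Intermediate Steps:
$b{\left(t,A \right)} = 2 t$
$K{\left(o \right)} = \left(-5 + o\right) \left(10 + o\right)$ ($K{\left(o \right)} = \left(o + 2 \cdot 5\right) \left(o - 5\right) = \left(o + 10\right) \left(-5 + o\right) = \left(10 + o\right) \left(-5 + o\right) = \left(-5 + o\right) \left(10 + o\right)$)
$155 \cdot 21 + K{\left(-9 \right)} = 155 \cdot 21 + \left(-50 + \left(-9\right)^{2} + 5 \left(-9\right)\right) = 3255 - 14 = 3241$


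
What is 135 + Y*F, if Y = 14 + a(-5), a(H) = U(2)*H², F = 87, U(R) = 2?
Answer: 5703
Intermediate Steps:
a(H) = 2*H²
Y = 64 (Y = 14 + 2*(-5)² = 14 + 2*25 = 14 + 50 = 64)
135 + Y*F = 135 + 64*87 = 135 + 5568 = 5703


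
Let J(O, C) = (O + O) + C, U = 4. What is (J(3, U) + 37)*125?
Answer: 5875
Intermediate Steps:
J(O, C) = C + 2*O (J(O, C) = 2*O + C = C + 2*O)
(J(3, U) + 37)*125 = ((4 + 2*3) + 37)*125 = ((4 + 6) + 37)*125 = (10 + 37)*125 = 47*125 = 5875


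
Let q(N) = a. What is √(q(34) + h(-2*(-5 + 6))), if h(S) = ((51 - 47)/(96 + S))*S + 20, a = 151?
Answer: √377551/47 ≈ 13.073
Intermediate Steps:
q(N) = 151
h(S) = 20 + 4*S/(96 + S) (h(S) = (4/(96 + S))*S + 20 = 4*S/(96 + S) + 20 = 20 + 4*S/(96 + S))
√(q(34) + h(-2*(-5 + 6))) = √(151 + 24*(80 - 2*(-5 + 6))/(96 - 2*(-5 + 6))) = √(151 + 24*(80 - 2*1)/(96 - 2*1)) = √(151 + 24*(80 - 2)/(96 - 2)) = √(151 + 24*78/94) = √(151 + 24*(1/94)*78) = √(151 + 936/47) = √(8033/47) = √377551/47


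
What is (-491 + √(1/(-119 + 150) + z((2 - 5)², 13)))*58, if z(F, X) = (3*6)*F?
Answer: -28478 + 58*√155713/31 ≈ -27740.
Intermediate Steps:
z(F, X) = 18*F
(-491 + √(1/(-119 + 150) + z((2 - 5)², 13)))*58 = (-491 + √(1/(-119 + 150) + 18*(2 - 5)²))*58 = (-491 + √(1/31 + 18*(-3)²))*58 = (-491 + √(1/31 + 18*9))*58 = (-491 + √(1/31 + 162))*58 = (-491 + √(5023/31))*58 = (-491 + √155713/31)*58 = -28478 + 58*√155713/31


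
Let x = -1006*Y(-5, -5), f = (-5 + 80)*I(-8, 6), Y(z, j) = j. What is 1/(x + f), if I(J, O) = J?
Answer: 1/4430 ≈ 0.00022573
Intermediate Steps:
f = -600 (f = (-5 + 80)*(-8) = 75*(-8) = -600)
x = 5030 (x = -1006*(-5) = 5030)
1/(x + f) = 1/(5030 - 600) = 1/4430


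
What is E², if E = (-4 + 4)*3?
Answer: 0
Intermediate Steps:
E = 0 (E = 0*3 = 0)
E² = 0² = 0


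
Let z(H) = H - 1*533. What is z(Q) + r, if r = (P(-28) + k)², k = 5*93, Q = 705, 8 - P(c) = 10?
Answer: 214541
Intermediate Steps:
P(c) = -2 (P(c) = 8 - 1*10 = 8 - 10 = -2)
z(H) = -533 + H (z(H) = H - 533 = -533 + H)
k = 465
r = 214369 (r = (-2 + 465)² = 463² = 214369)
z(Q) + r = (-533 + 705) + 214369 = 172 + 214369 = 214541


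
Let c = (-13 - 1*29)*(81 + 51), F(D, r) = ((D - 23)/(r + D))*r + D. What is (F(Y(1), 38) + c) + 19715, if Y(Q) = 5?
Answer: 608884/43 ≈ 14160.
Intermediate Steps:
F(D, r) = D + r*(-23 + D)/(D + r) (F(D, r) = ((-23 + D)/(D + r))*r + D = r*(-23 + D)/(D + r) + D = D + r*(-23 + D)/(D + r))
c = -5544 (c = (-13 - 29)*132 = -42*132 = -5544)
(F(Y(1), 38) + c) + 19715 = ((5² - 23*38 + 2*5*38)/(5 + 38) - 5544) + 19715 = ((25 - 874 + 380)/43 - 5544) + 19715 = ((1/43)*(-469) - 5544) + 19715 = (-469/43 - 5544) + 19715 = -238861/43 + 19715 = 608884/43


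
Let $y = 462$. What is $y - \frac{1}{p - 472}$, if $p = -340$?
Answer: $\frac{375145}{812} \approx 462.0$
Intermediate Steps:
$y - \frac{1}{p - 472} = 462 - \frac{1}{-340 - 472} = 462 - \frac{1}{-812} = 462 - - \frac{1}{812} = 462 + \frac{1}{812} = \frac{375145}{812}$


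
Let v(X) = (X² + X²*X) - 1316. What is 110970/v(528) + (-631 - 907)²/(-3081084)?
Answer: -8712573487375/11359603923882 ≈ -0.76698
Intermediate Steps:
v(X) = -1316 + X² + X³ (v(X) = (X² + X³) - 1316 = -1316 + X² + X³)
110970/v(528) + (-631 - 907)²/(-3081084) = 110970/(-1316 + 528² + 528³) + (-631 - 907)²/(-3081084) = 110970/(-1316 + 278784 + 147197952) + (-1538)²*(-1/3081084) = 110970/147475420 + 2365444*(-1/3081084) = 110970*(1/147475420) - 591361/770271 = 11097/14747542 - 591361/770271 = -8712573487375/11359603923882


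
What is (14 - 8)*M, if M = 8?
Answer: 48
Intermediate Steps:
(14 - 8)*M = (14 - 8)*8 = 6*8 = 48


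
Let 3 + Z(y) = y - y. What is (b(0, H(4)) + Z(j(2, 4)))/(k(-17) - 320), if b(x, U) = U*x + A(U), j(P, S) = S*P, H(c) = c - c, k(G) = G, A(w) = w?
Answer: 3/337 ≈ 0.0089021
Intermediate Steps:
H(c) = 0
j(P, S) = P*S
Z(y) = -3 (Z(y) = -3 + (y - y) = -3 + 0 = -3)
b(x, U) = U + U*x (b(x, U) = U*x + U = U + U*x)
(b(0, H(4)) + Z(j(2, 4)))/(k(-17) - 320) = (0*(1 + 0) - 3)/(-17 - 320) = (0*1 - 3)/(-337) = (0 - 3)*(-1/337) = -3*(-1/337) = 3/337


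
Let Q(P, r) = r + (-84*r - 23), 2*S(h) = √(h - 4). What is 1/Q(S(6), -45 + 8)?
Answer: 1/3048 ≈ 0.00032808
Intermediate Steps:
S(h) = √(-4 + h)/2 (S(h) = √(h - 4)/2 = √(-4 + h)/2)
Q(P, r) = -23 - 83*r (Q(P, r) = r + (-23 - 84*r) = -23 - 83*r)
1/Q(S(6), -45 + 8) = 1/(-23 - 83*(-45 + 8)) = 1/(-23 - 83*(-37)) = 1/(-23 + 3071) = 1/3048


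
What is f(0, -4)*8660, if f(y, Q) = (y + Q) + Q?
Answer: -69280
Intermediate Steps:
f(y, Q) = y + 2*Q (f(y, Q) = (Q + y) + Q = y + 2*Q)
f(0, -4)*8660 = (0 + 2*(-4))*8660 = (0 - 8)*8660 = -8*8660 = -69280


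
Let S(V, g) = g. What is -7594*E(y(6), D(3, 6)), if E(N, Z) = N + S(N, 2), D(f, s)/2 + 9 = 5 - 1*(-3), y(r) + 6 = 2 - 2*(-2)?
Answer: -15188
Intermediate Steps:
y(r) = 0 (y(r) = -6 + (2 - 2*(-2)) = -6 + (2 + 4) = -6 + 6 = 0)
D(f, s) = -2 (D(f, s) = -18 + 2*(5 - 1*(-3)) = -18 + 2*(5 + 3) = -18 + 2*8 = -18 + 16 = -2)
E(N, Z) = 2 + N (E(N, Z) = N + 2 = 2 + N)
-7594*E(y(6), D(3, 6)) = -7594*(2 + 0) = -7594*2 = -15188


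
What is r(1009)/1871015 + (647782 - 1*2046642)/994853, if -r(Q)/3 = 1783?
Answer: -2622609511597/1861384885795 ≈ -1.4090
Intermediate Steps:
r(Q) = -5349 (r(Q) = -3*1783 = -5349)
r(1009)/1871015 + (647782 - 1*2046642)/994853 = -5349/1871015 + (647782 - 1*2046642)/994853 = -5349*1/1871015 + (647782 - 2046642)*(1/994853) = -5349/1871015 - 1398860*1/994853 = -5349/1871015 - 1398860/994853 = -2622609511597/1861384885795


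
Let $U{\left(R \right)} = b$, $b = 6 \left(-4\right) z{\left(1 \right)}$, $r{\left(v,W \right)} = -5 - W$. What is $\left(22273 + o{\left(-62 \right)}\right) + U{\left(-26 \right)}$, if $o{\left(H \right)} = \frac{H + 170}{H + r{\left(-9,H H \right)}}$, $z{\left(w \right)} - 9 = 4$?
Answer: $\frac{85889363}{3911} \approx 21961.0$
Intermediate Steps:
$z{\left(w \right)} = 13$ ($z{\left(w \right)} = 9 + 4 = 13$)
$b = -312$ ($b = 6 \left(-4\right) 13 = \left(-24\right) 13 = -312$)
$o{\left(H \right)} = \frac{170 + H}{-5 + H - H^{2}}$ ($o{\left(H \right)} = \frac{H + 170}{H - \left(5 + H H\right)} = \frac{170 + H}{H - \left(5 + H^{2}\right)} = \frac{170 + H}{-5 + H - H^{2}}$)
$U{\left(R \right)} = -312$
$\left(22273 + o{\left(-62 \right)}\right) + U{\left(-26 \right)} = \left(22273 + \frac{-170 - -62}{5 + \left(-62\right)^{2} - -62}\right) - 312 = \left(22273 + \frac{-170 + 62}{5 + 3844 + 62}\right) - 312 = \left(22273 + \frac{1}{3911} \left(-108\right)\right) - 312 = \left(22273 - \frac{108}{3911}\right) - 312 = \frac{87109595}{3911} - 312 = \frac{85889363}{3911}$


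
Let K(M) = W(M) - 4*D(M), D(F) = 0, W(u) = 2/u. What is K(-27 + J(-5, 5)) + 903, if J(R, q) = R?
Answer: 14447/16 ≈ 902.94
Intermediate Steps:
K(M) = 2/M (K(M) = 2/M - 4*0 = 2/M + 0 = 2/M)
K(-27 + J(-5, 5)) + 903 = 2/(-27 - 5) + 903 = 2/(-32) + 903 = 2*(-1/32) + 903 = -1/16 + 903 = 14447/16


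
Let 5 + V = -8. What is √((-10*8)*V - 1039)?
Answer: 1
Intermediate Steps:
V = -13 (V = -5 - 8 = -13)
√((-10*8)*V - 1039) = √(-10*8*(-13) - 1039) = √(-80*(-13) - 1039) = √(1040 - 1039) = √1 = 1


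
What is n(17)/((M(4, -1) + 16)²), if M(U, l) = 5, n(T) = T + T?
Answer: 34/441 ≈ 0.077098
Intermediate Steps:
n(T) = 2*T
n(17)/((M(4, -1) + 16)²) = (2*17)/((5 + 16)²) = 34/(21²) = 34/441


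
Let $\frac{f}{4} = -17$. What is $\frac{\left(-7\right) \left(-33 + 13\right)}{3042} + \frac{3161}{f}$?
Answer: $- \frac{4803121}{103428} \approx -46.439$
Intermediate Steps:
$f = -68$ ($f = 4 \left(-17\right) = -68$)
$\frac{\left(-7\right) \left(-33 + 13\right)}{3042} + \frac{3161}{f} = \frac{\left(-7\right) \left(-33 + 13\right)}{3042} + \frac{3161}{-68} = \left(-7\right) \left(-20\right) \frac{1}{3042} + 3161 \left(- \frac{1}{68}\right) = 140 \cdot \frac{1}{3042} - \frac{3161}{68} = \frac{70}{1521} - \frac{3161}{68} = - \frac{4803121}{103428}$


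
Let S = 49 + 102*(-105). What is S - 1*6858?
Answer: -17519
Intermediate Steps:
S = -10661 (S = 49 - 10710 = -10661)
S - 1*6858 = -10661 - 1*6858 = -10661 - 6858 = -17519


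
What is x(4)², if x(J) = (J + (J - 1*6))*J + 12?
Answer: 400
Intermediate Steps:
x(J) = 12 + J*(-6 + 2*J) (x(J) = (J + (J - 6))*J + 12 = (J + (-6 + J))*J + 12 = (-6 + 2*J)*J + 12 = J*(-6 + 2*J) + 12 = 12 + J*(-6 + 2*J))
x(4)² = (12 - 6*4 + 2*4²)² = (12 - 24 + 2*16)² = (12 - 24 + 32)² = 20² = 400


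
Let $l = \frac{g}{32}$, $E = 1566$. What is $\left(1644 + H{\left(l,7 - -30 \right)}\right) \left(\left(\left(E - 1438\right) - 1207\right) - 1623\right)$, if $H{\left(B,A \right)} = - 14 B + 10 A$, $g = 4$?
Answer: $- \frac{10874199}{2} \approx -5.4371 \cdot 10^{6}$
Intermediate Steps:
$l = \frac{1}{8}$ ($l = \frac{4}{32} = 4 \cdot \frac{1}{32} = \frac{1}{8} \approx 0.125$)
$\left(1644 + H{\left(l,7 - -30 \right)}\right) \left(\left(\left(E - 1438\right) - 1207\right) - 1623\right) = \left(1644 + \left(\left(-14\right) \frac{1}{8} + 10 \left(7 - -30\right)\right)\right) \left(\left(\left(1566 - 1438\right) - 1207\right) - 1623\right) = \left(1644 - \left(\frac{7}{4} - 10 \left(7 + 30\right)\right)\right) \left(\left(128 - 1207\right) - 1623\right) = \left(1644 + \left(- \frac{7}{4} + 10 \cdot 37\right)\right) \left(-1079 - 1623\right) = \left(1644 + \left(- \frac{7}{4} + 370\right)\right) \left(-2702\right) = \left(1644 + \frac{1473}{4}\right) \left(-2702\right) = \frac{8049}{4} \left(-2702\right) = - \frac{10874199}{2}$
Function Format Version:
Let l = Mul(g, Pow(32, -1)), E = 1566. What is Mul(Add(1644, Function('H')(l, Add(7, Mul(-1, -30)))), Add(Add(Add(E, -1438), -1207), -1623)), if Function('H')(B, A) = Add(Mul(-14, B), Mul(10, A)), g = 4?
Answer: Rational(-10874199, 2) ≈ -5.4371e+6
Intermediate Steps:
l = Rational(1, 8) (l = Mul(4, Pow(32, -1)) = Mul(4, Rational(1, 32)) = Rational(1, 8) ≈ 0.12500)
Mul(Add(1644, Function('H')(l, Add(7, Mul(-1, -30)))), Add(Add(Add(E, -1438), -1207), -1623)) = Mul(Add(1644, Add(Mul(-14, Rational(1, 8)), Mul(10, Add(7, Mul(-1, -30))))), Add(Add(Add(1566, -1438), -1207), -1623)) = Mul(Add(1644, Add(Rational(-7, 4), Mul(10, Add(7, 30)))), Add(Add(128, -1207), -1623)) = Mul(Add(1644, Add(Rational(-7, 4), Mul(10, 37))), Add(-1079, -1623)) = Mul(Add(1644, Add(Rational(-7, 4), 370)), -2702) = Mul(Add(1644, Rational(1473, 4)), -2702) = Mul(Rational(8049, 4), -2702) = Rational(-10874199, 2)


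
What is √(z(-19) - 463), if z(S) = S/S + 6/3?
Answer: 2*I*√115 ≈ 21.448*I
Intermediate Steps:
z(S) = 3 (z(S) = 1 + 6*(⅓) = 1 + 2 = 3)
√(z(-19) - 463) = √(3 - 463) = √(-460) = 2*I*√115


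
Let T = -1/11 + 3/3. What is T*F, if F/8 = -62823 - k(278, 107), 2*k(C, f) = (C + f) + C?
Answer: -5052360/11 ≈ -4.5931e+5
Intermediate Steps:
k(C, f) = C + f/2 (k(C, f) = ((C + f) + C)/2 = (f + 2*C)/2 = C + f/2)
T = 10/11 (T = -1*1/11 + 3*(⅓) = -1/11 + 1 = 10/11 ≈ 0.90909)
F = -505236 (F = 8*(-62823 - (278 + (½)*107)) = 8*(-62823 - (278 + 107/2)) = 8*(-62823 - 1*663/2) = 8*(-62823 - 663/2) = 8*(-126309/2) = -505236)
T*F = (10/11)*(-505236) = -5052360/11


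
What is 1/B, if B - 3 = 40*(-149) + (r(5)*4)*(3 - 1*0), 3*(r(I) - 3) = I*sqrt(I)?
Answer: -5921/35056241 - 20*sqrt(5)/35056241 ≈ -0.00017018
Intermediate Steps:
r(I) = 3 + I**(3/2)/3 (r(I) = 3 + (I*sqrt(I))/3 = 3 + I**(3/2)/3)
B = -5921 + 20*sqrt(5) (B = 3 + (40*(-149) + ((3 + 5**(3/2)/3)*4)*(3 - 1*0)) = 3 + (-5960 + ((3 + (5*sqrt(5))/3)*4)*(3 + 0)) = 3 + (-5960 + ((3 + 5*sqrt(5)/3)*4)*3) = 3 + (-5960 + (12 + 20*sqrt(5)/3)*3) = 3 + (-5960 + (36 + 20*sqrt(5))) = 3 + (-5924 + 20*sqrt(5)) = -5921 + 20*sqrt(5) ≈ -5876.3)
1/B = 1/(-5921 + 20*sqrt(5))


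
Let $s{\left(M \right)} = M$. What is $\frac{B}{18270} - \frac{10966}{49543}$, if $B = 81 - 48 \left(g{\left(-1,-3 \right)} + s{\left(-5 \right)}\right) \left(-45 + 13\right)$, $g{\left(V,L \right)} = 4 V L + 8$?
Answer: $\frac{15002141}{14367470} \approx 1.0442$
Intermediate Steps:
$g{\left(V,L \right)} = 8 + 4 L V$ ($g{\left(V,L \right)} = 4 L V + 8 = 8 + 4 L V$)
$B = 23121$ ($B = 81 - 48 \left(\left(8 + 4 \left(-3\right) \left(-1\right)\right) - 5\right) \left(-45 + 13\right) = 81 - 48 \left(\left(8 + 12\right) - 5\right) \left(-32\right) = 81 - 48 \left(20 - 5\right) \left(-32\right) = 81 - 48 \cdot 15 \left(-32\right) = 81 - -23040 = 81 + 23040 = 23121$)
$\frac{B}{18270} - \frac{10966}{49543} = \frac{23121}{18270} - \frac{10966}{49543} = 23121 \cdot \frac{1}{18270} - \frac{10966}{49543} = \frac{367}{290} - \frac{10966}{49543} = \frac{15002141}{14367470}$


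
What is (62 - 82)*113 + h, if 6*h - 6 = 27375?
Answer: 4607/2 ≈ 2303.5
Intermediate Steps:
h = 9127/2 (h = 1 + (⅙)*27375 = 1 + 9125/2 = 9127/2 ≈ 4563.5)
(62 - 82)*113 + h = (62 - 82)*113 + 9127/2 = -20*113 + 9127/2 = -2260 + 9127/2 = 4607/2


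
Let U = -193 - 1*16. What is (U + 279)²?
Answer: 4900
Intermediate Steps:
U = -209 (U = -193 - 16 = -209)
(U + 279)² = (-209 + 279)² = 70² = 4900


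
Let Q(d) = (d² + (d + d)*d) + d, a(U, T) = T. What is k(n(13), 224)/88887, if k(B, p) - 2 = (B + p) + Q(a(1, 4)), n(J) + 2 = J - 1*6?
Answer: 283/88887 ≈ 0.0031838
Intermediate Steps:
Q(d) = d + 3*d² (Q(d) = (d² + (2*d)*d) + d = (d² + 2*d²) + d = 3*d² + d = d + 3*d²)
n(J) = -8 + J (n(J) = -2 + (J - 1*6) = -2 + (J - 6) = -2 + (-6 + J) = -8 + J)
k(B, p) = 54 + B + p (k(B, p) = 2 + ((B + p) + 4*(1 + 3*4)) = 2 + ((B + p) + 4*(1 + 12)) = 2 + ((B + p) + 4*13) = 2 + ((B + p) + 52) = 2 + (52 + B + p) = 54 + B + p)
k(n(13), 224)/88887 = (54 + (-8 + 13) + 224)/88887 = (54 + 5 + 224)*(1/88887) = 283*(1/88887) = 283/88887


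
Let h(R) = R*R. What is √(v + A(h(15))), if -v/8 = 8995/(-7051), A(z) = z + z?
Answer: √22879860410/7051 ≈ 21.452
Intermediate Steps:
h(R) = R²
A(z) = 2*z
v = 71960/7051 (v = -71960/(-7051) = -71960*(-1)/7051 = -8*(-8995/7051) = 71960/7051 ≈ 10.206)
√(v + A(h(15))) = √(71960/7051 + 2*15²) = √(71960/7051 + 2*225) = √(71960/7051 + 450) = √(3244910/7051) = √22879860410/7051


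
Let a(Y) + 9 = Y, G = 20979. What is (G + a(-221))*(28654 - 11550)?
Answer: 354890896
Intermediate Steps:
a(Y) = -9 + Y
(G + a(-221))*(28654 - 11550) = (20979 + (-9 - 221))*(28654 - 11550) = (20979 - 230)*17104 = 20749*17104 = 354890896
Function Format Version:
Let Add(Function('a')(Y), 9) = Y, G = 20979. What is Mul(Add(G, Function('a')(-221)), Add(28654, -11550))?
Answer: 354890896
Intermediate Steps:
Function('a')(Y) = Add(-9, Y)
Mul(Add(G, Function('a')(-221)), Add(28654, -11550)) = Mul(Add(20979, Add(-9, -221)), Add(28654, -11550)) = Mul(Add(20979, -230), 17104) = Mul(20749, 17104) = 354890896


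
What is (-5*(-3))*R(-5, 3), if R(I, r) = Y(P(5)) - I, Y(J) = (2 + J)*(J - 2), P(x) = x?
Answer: 390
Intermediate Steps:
Y(J) = (-2 + J)*(2 + J) (Y(J) = (2 + J)*(-2 + J) = (-2 + J)*(2 + J))
R(I, r) = 21 - I (R(I, r) = (-4 + 5²) - I = (-4 + 25) - I = 21 - I)
(-5*(-3))*R(-5, 3) = (-5*(-3))*(21 - 1*(-5)) = 15*(21 + 5) = 15*26 = 390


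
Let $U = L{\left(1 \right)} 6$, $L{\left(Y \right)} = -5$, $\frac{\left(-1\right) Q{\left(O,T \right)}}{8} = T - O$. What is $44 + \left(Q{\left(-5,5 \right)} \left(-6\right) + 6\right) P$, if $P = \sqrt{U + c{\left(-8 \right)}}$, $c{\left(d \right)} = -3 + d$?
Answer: $44 + 486 i \sqrt{41} \approx 44.0 + 3111.9 i$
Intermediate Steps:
$Q{\left(O,T \right)} = - 8 T + 8 O$ ($Q{\left(O,T \right)} = - 8 \left(T - O\right) = - 8 T + 8 O$)
$U = -30$ ($U = \left(-5\right) 6 = -30$)
$P = i \sqrt{41}$ ($P = \sqrt{-30 - 11} = \sqrt{-41} = i \sqrt{41} \approx 6.4031 i$)
$44 + \left(Q{\left(-5,5 \right)} \left(-6\right) + 6\right) P = 44 + \left(\left(\left(-8\right) 5 + 8 \left(-5\right)\right) \left(-6\right) + 6\right) i \sqrt{41} = 44 + \left(\left(-40 - 40\right) \left(-6\right) + 6\right) i \sqrt{41} = 44 + \left(\left(-80\right) \left(-6\right) + 6\right) i \sqrt{41} = 44 + \left(480 + 6\right) i \sqrt{41} = 44 + 486 i \sqrt{41}$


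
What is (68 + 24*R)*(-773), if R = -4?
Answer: 21644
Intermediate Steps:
(68 + 24*R)*(-773) = (68 + 24*(-4))*(-773) = (68 - 96)*(-773) = -28*(-773) = 21644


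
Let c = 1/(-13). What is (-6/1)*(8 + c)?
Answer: -618/13 ≈ -47.538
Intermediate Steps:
c = -1/13 ≈ -0.076923
(-6/1)*(8 + c) = (-6/1)*(8 - 1/13) = -6*1*(103/13) = -6*103/13 = -618/13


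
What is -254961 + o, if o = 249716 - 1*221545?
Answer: -226790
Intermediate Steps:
o = 28171 (o = 249716 - 221545 = 28171)
-254961 + o = -254961 + 28171 = -226790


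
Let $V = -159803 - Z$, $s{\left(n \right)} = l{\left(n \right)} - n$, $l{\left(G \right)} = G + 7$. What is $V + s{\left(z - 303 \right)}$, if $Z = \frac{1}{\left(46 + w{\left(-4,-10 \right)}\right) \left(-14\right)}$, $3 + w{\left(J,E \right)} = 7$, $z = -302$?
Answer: $- \frac{111857199}{700} \approx -1.598 \cdot 10^{5}$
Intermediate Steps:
$w{\left(J,E \right)} = 4$ ($w{\left(J,E \right)} = -3 + 7 = 4$)
$l{\left(G \right)} = 7 + G$
$s{\left(n \right)} = 7$ ($s{\left(n \right)} = \left(7 + n\right) - n = 7$)
$Z = - \frac{1}{700}$ ($Z = \frac{1}{\left(46 + 4\right) \left(-14\right)} = \frac{1}{50 \left(-14\right)} = \frac{1}{-700} = - \frac{1}{700} \approx -0.0014286$)
$V = - \frac{111862099}{700}$ ($V = -159803 - - \frac{1}{700} = -159803 + \frac{1}{700} = - \frac{111862099}{700} \approx -1.598 \cdot 10^{5}$)
$V + s{\left(z - 303 \right)} = - \frac{111862099}{700} + 7 = - \frac{111857199}{700}$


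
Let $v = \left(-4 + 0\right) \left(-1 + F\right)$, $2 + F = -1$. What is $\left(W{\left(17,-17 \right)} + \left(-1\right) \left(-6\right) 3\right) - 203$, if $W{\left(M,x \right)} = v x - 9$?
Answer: $-466$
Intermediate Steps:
$F = -3$ ($F = -2 - 1 = -3$)
$v = 16$ ($v = \left(-4 + 0\right) \left(-1 - 3\right) = \left(-4\right) \left(-4\right) = 16$)
$W{\left(M,x \right)} = -9 + 16 x$ ($W{\left(M,x \right)} = 16 x - 9 = -9 + 16 x$)
$\left(W{\left(17,-17 \right)} + \left(-1\right) \left(-6\right) 3\right) - 203 = \left(\left(-9 + 16 \left(-17\right)\right) + \left(-1\right) \left(-6\right) 3\right) - 203 = \left(\left(-9 - 272\right) + 6 \cdot 3\right) - 203 = \left(-281 + 18\right) - 203 = -263 - 203 = -466$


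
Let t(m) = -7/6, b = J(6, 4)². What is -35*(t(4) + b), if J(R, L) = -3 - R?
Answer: -16765/6 ≈ -2794.2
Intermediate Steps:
b = 81 (b = (-3 - 1*6)² = (-3 - 6)² = (-9)² = 81)
t(m) = -7/6 (t(m) = -7*⅙ = -7/6)
-35*(t(4) + b) = -35*(-7/6 + 81) = -35*479/6 = -16765/6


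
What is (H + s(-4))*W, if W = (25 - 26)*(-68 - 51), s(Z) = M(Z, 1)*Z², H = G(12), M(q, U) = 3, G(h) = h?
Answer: 7140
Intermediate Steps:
H = 12
s(Z) = 3*Z²
W = 119 (W = -1*(-119) = 119)
(H + s(-4))*W = (12 + 3*(-4)²)*119 = (12 + 3*16)*119 = (12 + 48)*119 = 60*119 = 7140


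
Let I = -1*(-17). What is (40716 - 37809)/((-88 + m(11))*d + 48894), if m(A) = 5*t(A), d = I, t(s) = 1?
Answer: 2907/47483 ≈ 0.061222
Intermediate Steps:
I = 17
d = 17
m(A) = 5 (m(A) = 5*1 = 5)
(40716 - 37809)/((-88 + m(11))*d + 48894) = (40716 - 37809)/((-88 + 5)*17 + 48894) = 2907/(-83*17 + 48894) = 2907/(-1411 + 48894) = 2907/47483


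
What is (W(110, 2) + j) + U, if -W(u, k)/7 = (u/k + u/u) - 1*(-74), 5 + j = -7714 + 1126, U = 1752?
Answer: -5751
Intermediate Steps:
j = -6593 (j = -5 + (-7714 + 1126) = -5 - 6588 = -6593)
W(u, k) = -525 - 7*u/k (W(u, k) = -7*((u/k + u/u) - 1*(-74)) = -7*((u/k + 1) + 74) = -7*((1 + u/k) + 74) = -7*(75 + u/k) = -525 - 7*u/k)
(W(110, 2) + j) + U = ((-525 - 7*110/2) - 6593) + 1752 = ((-525 - 7*110*1/2) - 6593) + 1752 = ((-525 - 385) - 6593) + 1752 = (-910 - 6593) + 1752 = -7503 + 1752 = -5751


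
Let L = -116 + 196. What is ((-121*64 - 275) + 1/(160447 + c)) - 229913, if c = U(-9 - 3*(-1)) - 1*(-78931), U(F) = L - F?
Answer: -56976148447/239464 ≈ -2.3793e+5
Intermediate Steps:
L = 80
U(F) = 80 - F
c = 79017 (c = (80 - (-9 - 3*(-1))) - 1*(-78931) = (80 - (-9 + 3)) + 78931 = (80 - 1*(-6)) + 78931 = (80 + 6) + 78931 = 86 + 78931 = 79017)
((-121*64 - 275) + 1/(160447 + c)) - 229913 = ((-121*64 - 275) + 1/(160447 + 79017)) - 229913 = ((-7744 - 275) + 1/239464) - 229913 = (-8019 + 1/239464) - 229913 = -1920261815/239464 - 229913 = -56976148447/239464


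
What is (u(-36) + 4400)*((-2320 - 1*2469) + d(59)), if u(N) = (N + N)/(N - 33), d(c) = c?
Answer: -478789520/23 ≈ -2.0817e+7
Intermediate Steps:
u(N) = 2*N/(-33 + N) (u(N) = (2*N)/(-33 + N) = 2*N/(-33 + N))
(u(-36) + 4400)*((-2320 - 1*2469) + d(59)) = (2*(-36)/(-33 - 36) + 4400)*((-2320 - 1*2469) + 59) = (2*(-36)/(-69) + 4400)*((-2320 - 2469) + 59) = (2*(-36)*(-1/69) + 4400)*(-4789 + 59) = (24/23 + 4400)*(-4730) = (101224/23)*(-4730) = -478789520/23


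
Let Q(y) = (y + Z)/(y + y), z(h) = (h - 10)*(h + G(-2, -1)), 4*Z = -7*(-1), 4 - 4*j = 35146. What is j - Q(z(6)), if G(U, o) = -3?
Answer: -843449/96 ≈ -8785.9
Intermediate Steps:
j = -17571/2 (j = 1 - ¼*35146 = 1 - 17573/2 = -17571/2 ≈ -8785.5)
Z = 7/4 (Z = (-7*(-1))/4 = (¼)*7 = 7/4 ≈ 1.7500)
z(h) = (-10 + h)*(-3 + h) (z(h) = (h - 10)*(h - 3) = (-10 + h)*(-3 + h))
Q(y) = (7/4 + y)/(2*y) (Q(y) = (y + 7/4)/(y + y) = (7/4 + y)/((2*y)) = (7/4 + y)*(1/(2*y)) = (7/4 + y)/(2*y))
j - Q(z(6)) = -17571/2 - (7 + 4*(30 + 6² - 13*6))/(8*(30 + 6² - 13*6)) = -17571/2 - (7 + 4*(30 + 36 - 78))/(8*(30 + 36 - 78)) = -17571/2 - (7 + 4*(-12))/(8*(-12)) = -17571/2 - (-1)*(7 - 48)/(8*12) = -17571/2 - (-1)*(-41)/(8*12) = -17571/2 - 1*41/96 = -17571/2 - 41/96 = -843449/96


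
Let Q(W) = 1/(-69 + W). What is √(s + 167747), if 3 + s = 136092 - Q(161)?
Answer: 3*√71435217/46 ≈ 551.21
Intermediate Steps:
s = 12520187/92 (s = -3 + (136092 - 1/(-69 + 161)) = -3 + (136092 - 1/92) = -3 + 12520463/92 = 12520187/92 ≈ 1.3609e+5)
√(s + 167747) = √(12520187/92 + 167747) = √(27952911/92) = 3*√71435217/46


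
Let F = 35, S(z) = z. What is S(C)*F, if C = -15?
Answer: -525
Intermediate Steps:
S(C)*F = -15*35 = -525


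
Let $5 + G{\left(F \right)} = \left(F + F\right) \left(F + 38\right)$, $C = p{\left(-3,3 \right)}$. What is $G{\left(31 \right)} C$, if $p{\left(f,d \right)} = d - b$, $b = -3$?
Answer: $25638$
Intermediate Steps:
$p{\left(f,d \right)} = 3 + d$ ($p{\left(f,d \right)} = d - -3 = d + 3 = 3 + d$)
$C = 6$ ($C = 3 + 3 = 6$)
$G{\left(F \right)} = -5 + 2 F \left(38 + F\right)$ ($G{\left(F \right)} = -5 + \left(F + F\right) \left(F + 38\right) = -5 + 2 F \left(38 + F\right)$)
$G{\left(31 \right)} C = \left(-5 + 2 \cdot 31^{2} + 76 \cdot 31\right) 6 = \left(-5 + 2 \cdot 961 + 2356\right) 6 = \left(-5 + 1922 + 2356\right) 6 = 4273 \cdot 6 = 25638$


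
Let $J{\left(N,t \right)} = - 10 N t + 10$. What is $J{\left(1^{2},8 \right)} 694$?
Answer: $-48580$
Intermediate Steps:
$J{\left(N,t \right)} = 10 - 10 N t$ ($J{\left(N,t \right)} = - 10 N t + 10 = 10 - 10 N t$)
$J{\left(1^{2},8 \right)} 694 = \left(10 - 10 \cdot 1^{2} \cdot 8\right) 694 = \left(10 - 10 \cdot 8\right) 694 = \left(10 - 80\right) 694 = \left(-70\right) 694 = -48580$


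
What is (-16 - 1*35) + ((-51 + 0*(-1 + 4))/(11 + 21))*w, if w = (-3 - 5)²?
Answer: -153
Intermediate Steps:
w = 64 (w = (-8)² = 64)
(-16 - 1*35) + ((-51 + 0*(-1 + 4))/(11 + 21))*w = (-16 - 1*35) + ((-51 + 0*(-1 + 4))/(11 + 21))*64 = (-16 - 35) + ((-51 + 0*3)/32)*64 = -51 + ((-51 + 0)*(1/32))*64 = -51 - 51*1/32*64 = -51 - 51/32*64 = -51 - 102 = -153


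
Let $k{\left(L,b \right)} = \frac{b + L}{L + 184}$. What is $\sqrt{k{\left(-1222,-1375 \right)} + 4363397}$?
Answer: $\frac{\sqrt{4701318612954}}{1038} \approx 2088.9$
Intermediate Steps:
$k{\left(L,b \right)} = \frac{L + b}{184 + L}$
$\sqrt{k{\left(-1222,-1375 \right)} + 4363397} = \sqrt{\frac{-1222 - 1375}{184 - 1222} + 4363397} = \sqrt{\frac{1}{-1038} \left(-2597\right) + 4363397} = \sqrt{\left(- \frac{1}{1038}\right) \left(-2597\right) + 4363397} = \sqrt{\frac{2597}{1038} + 4363397} = \sqrt{\frac{4529208683}{1038}} = \frac{\sqrt{4701318612954}}{1038}$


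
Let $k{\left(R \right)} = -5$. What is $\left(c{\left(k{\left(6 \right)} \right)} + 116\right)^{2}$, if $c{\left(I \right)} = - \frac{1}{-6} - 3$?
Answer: $\frac{461041}{36} \approx 12807.0$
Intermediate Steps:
$c{\left(I \right)} = - \frac{17}{6}$ ($c{\left(I \right)} = \left(-1\right) \left(- \frac{1}{6}\right) - 3 = \frac{1}{6} - 3 = - \frac{17}{6}$)
$\left(c{\left(k{\left(6 \right)} \right)} + 116\right)^{2} = \left(- \frac{17}{6} + 116\right)^{2} = \left(\frac{679}{6}\right)^{2} = \frac{461041}{36}$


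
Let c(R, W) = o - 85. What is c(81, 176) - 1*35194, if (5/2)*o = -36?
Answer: -176467/5 ≈ -35293.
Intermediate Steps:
o = -72/5 (o = (2/5)*(-36) = -72/5 ≈ -14.400)
c(R, W) = -497/5 (c(R, W) = -72/5 - 85 = -497/5)
c(81, 176) - 1*35194 = -497/5 - 1*35194 = -497/5 - 35194 = -176467/5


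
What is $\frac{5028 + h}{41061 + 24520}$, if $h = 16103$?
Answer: $\frac{21131}{65581} \approx 0.32221$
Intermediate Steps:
$\frac{5028 + h}{41061 + 24520} = \frac{5028 + 16103}{41061 + 24520} = \frac{21131}{65581}$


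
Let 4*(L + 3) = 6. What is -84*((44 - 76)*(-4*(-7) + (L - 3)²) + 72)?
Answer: 123648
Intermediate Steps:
L = -3/2 (L = -3 + (¼)*6 = -3 + 3/2 = -3/2 ≈ -1.5000)
-84*((44 - 76)*(-4*(-7) + (L - 3)²) + 72) = -84*((44 - 76)*(-4*(-7) + (-3/2 - 3)²) + 72) = -84*(-32*(28 + (-9/2)²) + 72) = -84*(-32*(28 + 81/4) + 72) = -84*(-32*193/4 + 72) = -84*(-1544 + 72) = -84*(-1472) = 123648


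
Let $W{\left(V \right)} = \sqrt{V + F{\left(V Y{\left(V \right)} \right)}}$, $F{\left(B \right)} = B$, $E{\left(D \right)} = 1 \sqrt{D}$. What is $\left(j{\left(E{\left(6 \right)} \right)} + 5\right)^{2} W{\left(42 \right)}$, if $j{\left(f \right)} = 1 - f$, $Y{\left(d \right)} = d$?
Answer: $\sqrt{1806} \left(6 - \sqrt{6}\right)^{2} \approx 535.72$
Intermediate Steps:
$E{\left(D \right)} = \sqrt{D}$
$W{\left(V \right)} = \sqrt{V + V^{2}}$ ($W{\left(V \right)} = \sqrt{V + V V} = \sqrt{V + V^{2}}$)
$\left(j{\left(E{\left(6 \right)} \right)} + 5\right)^{2} W{\left(42 \right)} = \left(\left(1 - \sqrt{6}\right) + 5\right)^{2} \sqrt{42 \left(1 + 42\right)} = \left(6 - \sqrt{6}\right)^{2} \sqrt{42 \cdot 43} = \left(6 - \sqrt{6}\right)^{2} \sqrt{1806} = \sqrt{1806} \left(6 - \sqrt{6}\right)^{2}$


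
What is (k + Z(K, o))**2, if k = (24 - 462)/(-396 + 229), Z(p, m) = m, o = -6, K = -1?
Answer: 318096/27889 ≈ 11.406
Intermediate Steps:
k = 438/167 (k = -438/(-167) = -438*(-1/167) = 438/167 ≈ 2.6228)
(k + Z(K, o))**2 = (438/167 - 6)**2 = (-564/167)**2 = 318096/27889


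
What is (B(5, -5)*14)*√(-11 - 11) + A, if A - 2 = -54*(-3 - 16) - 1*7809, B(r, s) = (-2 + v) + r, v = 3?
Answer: -6781 + 84*I*√22 ≈ -6781.0 + 394.0*I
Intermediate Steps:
B(r, s) = 1 + r (B(r, s) = (-2 + 3) + r = 1 + r)
A = -6781 (A = 2 + (-54*(-3 - 16) - 1*7809) = 2 + (-54*(-19) - 7809) = 2 + (1026 - 7809) = 2 - 6783 = -6781)
(B(5, -5)*14)*√(-11 - 11) + A = ((1 + 5)*14)*√(-11 - 11) - 6781 = (6*14)*√(-22) - 6781 = 84*(I*√22) - 6781 = 84*I*√22 - 6781 = -6781 + 84*I*√22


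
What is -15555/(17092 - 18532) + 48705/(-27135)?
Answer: 521407/57888 ≈ 9.0072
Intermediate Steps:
-15555/(17092 - 18532) + 48705/(-27135) = -15555/(-1440) + 48705*(-1/27135) = -15555*(-1/1440) - 3247/1809 = 1037/96 - 3247/1809 = 521407/57888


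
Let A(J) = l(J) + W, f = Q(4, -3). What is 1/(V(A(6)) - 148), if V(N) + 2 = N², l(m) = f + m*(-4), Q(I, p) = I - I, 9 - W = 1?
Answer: 1/106 ≈ 0.0094340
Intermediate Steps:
W = 8 (W = 9 - 1*1 = 9 - 1 = 8)
Q(I, p) = 0
f = 0
l(m) = -4*m (l(m) = 0 + m*(-4) = 0 - 4*m = -4*m)
A(J) = 8 - 4*J (A(J) = -4*J + 8 = 8 - 4*J)
V(N) = -2 + N²
1/(V(A(6)) - 148) = 1/((-2 + (8 - 4*6)²) - 148) = 1/((-2 + (8 - 24)²) - 148) = 1/((-2 + (-16)²) - 148) = 1/((-2 + 256) - 148) = 1/(254 - 148) = 1/106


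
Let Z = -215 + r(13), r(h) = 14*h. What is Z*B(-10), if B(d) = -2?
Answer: 66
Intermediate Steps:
Z = -33 (Z = -215 + 14*13 = -215 + 182 = -33)
Z*B(-10) = -33*(-2) = 66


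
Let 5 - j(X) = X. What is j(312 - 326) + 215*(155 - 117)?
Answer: 8189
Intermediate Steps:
j(X) = 5 - X
j(312 - 326) + 215*(155 - 117) = (5 - (312 - 326)) + 215*(155 - 117) = (5 - 1*(-14)) + 215*38 = (5 + 14) + 8170 = 19 + 8170 = 8189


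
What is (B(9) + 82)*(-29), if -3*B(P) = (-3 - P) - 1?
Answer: -7511/3 ≈ -2503.7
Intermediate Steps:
B(P) = 4/3 + P/3 (B(P) = -((-3 - P) - 1)/3 = -(-4 - P)/3 = 4/3 + P/3)
(B(9) + 82)*(-29) = ((4/3 + (1/3)*9) + 82)*(-29) = ((4/3 + 3) + 82)*(-29) = (13/3 + 82)*(-29) = (259/3)*(-29) = -7511/3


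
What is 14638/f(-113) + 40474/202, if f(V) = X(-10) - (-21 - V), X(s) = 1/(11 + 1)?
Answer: 4580155/111403 ≈ 41.113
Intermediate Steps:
X(s) = 1/12
f(V) = 253/12 + V (f(V) = 1/12 - (-21 - V) = 1/12 + (21 + V) = 253/12 + V)
14638/f(-113) + 40474/202 = 14638/(253/12 - 113) + 40474/202 = 14638/(-1103/12) + 40474*(1/202) = 14638*(-12/1103) + 20237/101 = -175656/1103 + 20237/101 = 4580155/111403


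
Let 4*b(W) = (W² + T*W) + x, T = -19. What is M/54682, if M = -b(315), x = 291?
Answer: -93531/218728 ≈ -0.42761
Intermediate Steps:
b(W) = 291/4 - 19*W/4 + W²/4 (b(W) = ((W² - 19*W) + 291)/4 = (291 + W² - 19*W)/4 = 291/4 - 19*W/4 + W²/4)
M = -93531/4 (M = -(291/4 - 19/4*315 + (¼)*315²) = -(291/4 - 5985/4 + (¼)*99225) = -(291/4 - 5985/4 + 99225/4) = -1*93531/4 = -93531/4 ≈ -23383.)
M/54682 = -93531/4/54682 = -93531/4*1/54682 = -93531/218728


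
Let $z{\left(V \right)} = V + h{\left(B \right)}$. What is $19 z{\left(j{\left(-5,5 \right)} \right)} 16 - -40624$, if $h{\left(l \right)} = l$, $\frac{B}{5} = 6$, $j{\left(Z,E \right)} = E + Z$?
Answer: $49744$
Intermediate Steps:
$B = 30$ ($B = 5 \cdot 6 = 30$)
$z{\left(V \right)} = 30 + V$ ($z{\left(V \right)} = V + 30 = 30 + V$)
$19 z{\left(j{\left(-5,5 \right)} \right)} 16 - -40624 = 19 \left(30 + \left(5 - 5\right)\right) 16 - -40624 = 19 \left(30 + 0\right) 16 + 40624 = 19 \cdot 30 \cdot 16 + 40624 = 570 \cdot 16 + 40624 = 9120 + 40624 = 49744$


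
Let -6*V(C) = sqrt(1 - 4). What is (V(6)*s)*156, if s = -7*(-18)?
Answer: -3276*I*sqrt(3) ≈ -5674.2*I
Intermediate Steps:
s = 126
V(C) = -I*sqrt(3)/6 (V(C) = -sqrt(1 - 4)/6 = -I*sqrt(3)/6)
(V(6)*s)*156 = (-I*sqrt(3)/6*126)*156 = -21*I*sqrt(3)*156 = -3276*I*sqrt(3)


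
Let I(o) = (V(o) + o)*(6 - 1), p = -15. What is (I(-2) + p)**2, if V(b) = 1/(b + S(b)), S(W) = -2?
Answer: 11025/16 ≈ 689.06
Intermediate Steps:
V(b) = 1/(-2 + b) (V(b) = 1/(b - 2) = 1/(-2 + b))
I(o) = 5*o + 5/(-2 + o) (I(o) = (1/(-2 + o) + o)*(6 - 1) = (o + 1/(-2 + o))*5 = 5*o + 5/(-2 + o))
(I(-2) + p)**2 = (5*(1 - 2*(-2 - 2))/(-2 - 2) - 15)**2 = (5*(1 - 2*(-4))/(-4) - 15)**2 = (5*(-1/4)*(1 + 8) - 15)**2 = (5*(-1/4)*9 - 15)**2 = (-45/4 - 15)**2 = (-105/4)**2 = 11025/16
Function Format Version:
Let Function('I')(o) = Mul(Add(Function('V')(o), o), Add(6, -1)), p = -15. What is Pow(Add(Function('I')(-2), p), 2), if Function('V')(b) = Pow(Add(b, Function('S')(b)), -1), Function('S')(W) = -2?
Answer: Rational(11025, 16) ≈ 689.06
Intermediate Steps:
Function('V')(b) = Pow(Add(-2, b), -1) (Function('V')(b) = Pow(Add(b, -2), -1) = Pow(Add(-2, b), -1))
Function('I')(o) = Add(Mul(5, o), Mul(5, Pow(Add(-2, o), -1))) (Function('I')(o) = Mul(Add(Pow(Add(-2, o), -1), o), Add(6, -1)) = Mul(Add(o, Pow(Add(-2, o), -1)), 5) = Add(Mul(5, o), Mul(5, Pow(Add(-2, o), -1))))
Pow(Add(Function('I')(-2), p), 2) = Pow(Add(Mul(5, Pow(Add(-2, -2), -1), Add(1, Mul(-2, Add(-2, -2)))), -15), 2) = Pow(Add(Mul(5, Pow(-4, -1), Add(1, Mul(-2, -4))), -15), 2) = Pow(Add(Mul(5, Rational(-1, 4), Add(1, 8)), -15), 2) = Pow(Add(Mul(5, Rational(-1, 4), 9), -15), 2) = Pow(Add(Rational(-45, 4), -15), 2) = Pow(Rational(-105, 4), 2) = Rational(11025, 16)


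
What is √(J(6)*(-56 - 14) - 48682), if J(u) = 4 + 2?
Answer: I*√49102 ≈ 221.59*I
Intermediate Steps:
J(u) = 6
√(J(6)*(-56 - 14) - 48682) = √(6*(-56 - 14) - 48682) = √(6*(-70) - 48682) = √(-420 - 48682) = √(-49102) = I*√49102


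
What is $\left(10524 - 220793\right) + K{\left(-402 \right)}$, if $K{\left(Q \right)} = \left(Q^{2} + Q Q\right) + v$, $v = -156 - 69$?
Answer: $112714$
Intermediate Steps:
$v = -225$ ($v = -156 - 69 = -225$)
$K{\left(Q \right)} = -225 + 2 Q^{2}$ ($K{\left(Q \right)} = \left(Q^{2} + Q Q\right) - 225 = \left(Q^{2} + Q^{2}\right) - 225 = 2 Q^{2} - 225 = -225 + 2 Q^{2}$)
$\left(10524 - 220793\right) + K{\left(-402 \right)} = \left(10524 - 220793\right) - \left(225 - 2 \left(-402\right)^{2}\right) = -210269 + \left(-225 + 2 \cdot 161604\right) = -210269 + \left(-225 + 323208\right) = -210269 + 322983 = 112714$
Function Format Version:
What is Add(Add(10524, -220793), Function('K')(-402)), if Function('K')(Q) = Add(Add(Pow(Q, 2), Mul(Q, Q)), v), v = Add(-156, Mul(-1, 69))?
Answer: 112714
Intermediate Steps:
v = -225 (v = Add(-156, -69) = -225)
Function('K')(Q) = Add(-225, Mul(2, Pow(Q, 2))) (Function('K')(Q) = Add(Add(Pow(Q, 2), Mul(Q, Q)), -225) = Add(Add(Pow(Q, 2), Pow(Q, 2)), -225) = Add(Mul(2, Pow(Q, 2)), -225) = Add(-225, Mul(2, Pow(Q, 2))))
Add(Add(10524, -220793), Function('K')(-402)) = Add(Add(10524, -220793), Add(-225, Mul(2, Pow(-402, 2)))) = Add(-210269, Add(-225, Mul(2, 161604))) = Add(-210269, Add(-225, 323208)) = Add(-210269, 322983) = 112714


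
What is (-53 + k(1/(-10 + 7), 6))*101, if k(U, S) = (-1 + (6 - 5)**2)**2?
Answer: -5353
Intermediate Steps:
k(U, S) = 0 (k(U, S) = (-1 + 1**2)**2 = (-1 + 1)**2 = 0**2 = 0)
(-53 + k(1/(-10 + 7), 6))*101 = (-53 + 0)*101 = -53*101 = -5353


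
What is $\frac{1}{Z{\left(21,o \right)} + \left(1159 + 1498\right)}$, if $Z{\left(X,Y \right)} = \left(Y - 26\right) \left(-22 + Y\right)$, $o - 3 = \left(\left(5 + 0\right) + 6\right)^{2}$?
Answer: $\frac{1}{12653} \approx 7.9033 \cdot 10^{-5}$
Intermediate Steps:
$o = 124$ ($o = 3 + \left(\left(5 + 0\right) + 6\right)^{2} = 3 + \left(5 + 6\right)^{2} = 3 + 11^{2} = 3 + 121 = 124$)
$Z{\left(X,Y \right)} = \left(-26 + Y\right) \left(-22 + Y\right)$
$\frac{1}{Z{\left(21,o \right)} + \left(1159 + 1498\right)} = \frac{1}{\left(572 + 124^{2} - 5952\right) + \left(1159 + 1498\right)} = \frac{1}{\left(572 + 15376 - 5952\right) + 2657} = \frac{1}{9996 + 2657} = \frac{1}{12653}$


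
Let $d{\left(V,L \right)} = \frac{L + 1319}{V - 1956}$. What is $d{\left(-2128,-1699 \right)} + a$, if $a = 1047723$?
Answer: $\frac{1069725278}{1021} \approx 1.0477 \cdot 10^{6}$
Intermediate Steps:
$d{\left(V,L \right)} = \frac{1319 + L}{-1956 + V}$
$d{\left(-2128,-1699 \right)} + a = \frac{1319 - 1699}{-1956 - 2128} + 1047723 = \frac{1}{-4084} \left(-380\right) + 1047723 = \left(- \frac{1}{4084}\right) \left(-380\right) + 1047723 = \frac{95}{1021} + 1047723 = \frac{1069725278}{1021}$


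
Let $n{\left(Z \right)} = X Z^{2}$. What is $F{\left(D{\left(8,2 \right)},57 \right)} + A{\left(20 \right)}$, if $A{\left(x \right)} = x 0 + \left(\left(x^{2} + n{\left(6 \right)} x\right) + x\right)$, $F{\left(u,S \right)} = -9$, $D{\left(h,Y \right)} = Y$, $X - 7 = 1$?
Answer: $6171$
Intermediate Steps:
$X = 8$ ($X = 7 + 1 = 8$)
$n{\left(Z \right)} = 8 Z^{2}$
$A{\left(x \right)} = x^{2} + 289 x$ ($A{\left(x \right)} = x 0 + \left(\left(x^{2} + 8 \cdot 6^{2} x\right) + x\right) = 0 + \left(\left(x^{2} + 8 \cdot 36 x\right) + x\right) = 0 + \left(\left(x^{2} + 288 x\right) + x\right) = 0 + \left(x^{2} + 289 x\right) = x^{2} + 289 x$)
$F{\left(D{\left(8,2 \right)},57 \right)} + A{\left(20 \right)} = -9 + 20 \left(289 + 20\right) = -9 + 20 \cdot 309 = -9 + 6180 = 6171$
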